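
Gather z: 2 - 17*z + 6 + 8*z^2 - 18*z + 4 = 8*z^2 - 35*z + 12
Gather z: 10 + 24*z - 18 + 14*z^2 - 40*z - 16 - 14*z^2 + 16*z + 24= 0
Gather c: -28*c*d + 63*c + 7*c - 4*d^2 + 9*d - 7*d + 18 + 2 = c*(70 - 28*d) - 4*d^2 + 2*d + 20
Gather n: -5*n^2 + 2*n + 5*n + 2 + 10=-5*n^2 + 7*n + 12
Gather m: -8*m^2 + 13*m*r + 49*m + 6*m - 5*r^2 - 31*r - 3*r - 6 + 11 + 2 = -8*m^2 + m*(13*r + 55) - 5*r^2 - 34*r + 7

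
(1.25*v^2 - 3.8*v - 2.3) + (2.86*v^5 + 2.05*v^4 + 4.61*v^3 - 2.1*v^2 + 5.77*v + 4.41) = 2.86*v^5 + 2.05*v^4 + 4.61*v^3 - 0.85*v^2 + 1.97*v + 2.11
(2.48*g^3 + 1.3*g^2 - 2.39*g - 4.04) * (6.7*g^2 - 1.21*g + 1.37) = 16.616*g^5 + 5.7092*g^4 - 14.1884*g^3 - 22.3951*g^2 + 1.6141*g - 5.5348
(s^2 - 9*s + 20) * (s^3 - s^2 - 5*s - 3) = s^5 - 10*s^4 + 24*s^3 + 22*s^2 - 73*s - 60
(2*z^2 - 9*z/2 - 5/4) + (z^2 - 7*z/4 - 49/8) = 3*z^2 - 25*z/4 - 59/8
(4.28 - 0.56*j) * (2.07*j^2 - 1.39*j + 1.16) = -1.1592*j^3 + 9.638*j^2 - 6.5988*j + 4.9648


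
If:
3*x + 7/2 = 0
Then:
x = -7/6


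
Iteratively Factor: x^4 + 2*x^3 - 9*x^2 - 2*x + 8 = (x - 2)*(x^3 + 4*x^2 - x - 4) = (x - 2)*(x + 4)*(x^2 - 1) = (x - 2)*(x + 1)*(x + 4)*(x - 1)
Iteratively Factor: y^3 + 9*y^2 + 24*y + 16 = (y + 4)*(y^2 + 5*y + 4) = (y + 4)^2*(y + 1)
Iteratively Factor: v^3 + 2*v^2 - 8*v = (v)*(v^2 + 2*v - 8) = v*(v + 4)*(v - 2)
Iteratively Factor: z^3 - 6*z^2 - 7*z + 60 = (z - 5)*(z^2 - z - 12) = (z - 5)*(z - 4)*(z + 3)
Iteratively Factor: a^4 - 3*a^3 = (a)*(a^3 - 3*a^2) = a^2*(a^2 - 3*a) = a^2*(a - 3)*(a)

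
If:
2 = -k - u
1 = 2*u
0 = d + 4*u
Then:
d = -2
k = -5/2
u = 1/2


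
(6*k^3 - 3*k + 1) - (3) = 6*k^3 - 3*k - 2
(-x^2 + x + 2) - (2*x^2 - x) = -3*x^2 + 2*x + 2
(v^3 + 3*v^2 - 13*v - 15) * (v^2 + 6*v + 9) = v^5 + 9*v^4 + 14*v^3 - 66*v^2 - 207*v - 135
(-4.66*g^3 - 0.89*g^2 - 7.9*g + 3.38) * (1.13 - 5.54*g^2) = 25.8164*g^5 + 4.9306*g^4 + 38.5002*g^3 - 19.7309*g^2 - 8.927*g + 3.8194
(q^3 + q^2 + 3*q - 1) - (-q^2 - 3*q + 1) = q^3 + 2*q^2 + 6*q - 2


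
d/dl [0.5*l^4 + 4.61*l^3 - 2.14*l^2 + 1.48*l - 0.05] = 2.0*l^3 + 13.83*l^2 - 4.28*l + 1.48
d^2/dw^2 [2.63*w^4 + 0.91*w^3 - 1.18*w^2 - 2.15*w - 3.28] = 31.56*w^2 + 5.46*w - 2.36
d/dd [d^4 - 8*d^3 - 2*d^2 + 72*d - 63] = 4*d^3 - 24*d^2 - 4*d + 72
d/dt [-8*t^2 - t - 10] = -16*t - 1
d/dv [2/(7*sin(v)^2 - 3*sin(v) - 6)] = 2*(3 - 14*sin(v))*cos(v)/(-7*sin(v)^2 + 3*sin(v) + 6)^2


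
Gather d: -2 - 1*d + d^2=d^2 - d - 2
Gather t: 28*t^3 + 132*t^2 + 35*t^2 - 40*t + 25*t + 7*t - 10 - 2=28*t^3 + 167*t^2 - 8*t - 12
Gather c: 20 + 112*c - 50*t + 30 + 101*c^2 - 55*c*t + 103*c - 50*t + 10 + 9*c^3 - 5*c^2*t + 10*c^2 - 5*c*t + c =9*c^3 + c^2*(111 - 5*t) + c*(216 - 60*t) - 100*t + 60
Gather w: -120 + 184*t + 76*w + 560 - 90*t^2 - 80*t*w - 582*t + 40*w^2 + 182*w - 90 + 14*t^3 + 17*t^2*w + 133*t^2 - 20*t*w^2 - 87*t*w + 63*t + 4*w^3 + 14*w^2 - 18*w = 14*t^3 + 43*t^2 - 335*t + 4*w^3 + w^2*(54 - 20*t) + w*(17*t^2 - 167*t + 240) + 350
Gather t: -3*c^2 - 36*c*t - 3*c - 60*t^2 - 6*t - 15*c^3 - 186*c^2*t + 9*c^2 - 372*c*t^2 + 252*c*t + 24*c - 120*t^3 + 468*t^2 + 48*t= -15*c^3 + 6*c^2 + 21*c - 120*t^3 + t^2*(408 - 372*c) + t*(-186*c^2 + 216*c + 42)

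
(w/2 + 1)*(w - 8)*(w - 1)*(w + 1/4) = w^4/2 - 27*w^3/8 - 47*w^2/8 + 27*w/4 + 2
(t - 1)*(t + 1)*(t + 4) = t^3 + 4*t^2 - t - 4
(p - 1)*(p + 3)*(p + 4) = p^3 + 6*p^2 + 5*p - 12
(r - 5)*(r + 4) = r^2 - r - 20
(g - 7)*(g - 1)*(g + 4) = g^3 - 4*g^2 - 25*g + 28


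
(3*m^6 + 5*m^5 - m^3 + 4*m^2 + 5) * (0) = 0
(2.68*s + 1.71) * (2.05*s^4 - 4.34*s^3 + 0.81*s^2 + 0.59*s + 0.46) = 5.494*s^5 - 8.1257*s^4 - 5.2506*s^3 + 2.9663*s^2 + 2.2417*s + 0.7866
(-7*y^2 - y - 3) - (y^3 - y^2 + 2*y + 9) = -y^3 - 6*y^2 - 3*y - 12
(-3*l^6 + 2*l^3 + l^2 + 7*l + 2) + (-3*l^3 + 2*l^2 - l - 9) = -3*l^6 - l^3 + 3*l^2 + 6*l - 7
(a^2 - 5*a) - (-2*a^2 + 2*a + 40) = 3*a^2 - 7*a - 40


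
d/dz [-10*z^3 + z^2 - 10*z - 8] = -30*z^2 + 2*z - 10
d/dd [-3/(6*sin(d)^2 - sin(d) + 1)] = 3*(12*sin(d) - 1)*cos(d)/(6*sin(d)^2 - sin(d) + 1)^2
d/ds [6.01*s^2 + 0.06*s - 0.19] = 12.02*s + 0.06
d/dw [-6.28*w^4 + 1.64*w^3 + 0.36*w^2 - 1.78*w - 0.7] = -25.12*w^3 + 4.92*w^2 + 0.72*w - 1.78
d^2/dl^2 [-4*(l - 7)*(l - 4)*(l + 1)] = 80 - 24*l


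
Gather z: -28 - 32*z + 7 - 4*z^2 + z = -4*z^2 - 31*z - 21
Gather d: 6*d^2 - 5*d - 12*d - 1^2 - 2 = 6*d^2 - 17*d - 3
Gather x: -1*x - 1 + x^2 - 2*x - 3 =x^2 - 3*x - 4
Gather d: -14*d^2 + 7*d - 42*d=-14*d^2 - 35*d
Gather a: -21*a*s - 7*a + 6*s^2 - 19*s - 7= a*(-21*s - 7) + 6*s^2 - 19*s - 7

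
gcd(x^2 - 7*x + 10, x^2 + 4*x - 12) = x - 2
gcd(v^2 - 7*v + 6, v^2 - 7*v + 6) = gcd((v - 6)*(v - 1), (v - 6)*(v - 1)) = v^2 - 7*v + 6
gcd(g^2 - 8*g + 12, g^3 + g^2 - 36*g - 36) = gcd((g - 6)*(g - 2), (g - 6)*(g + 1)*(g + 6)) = g - 6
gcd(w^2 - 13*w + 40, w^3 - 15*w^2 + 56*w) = w - 8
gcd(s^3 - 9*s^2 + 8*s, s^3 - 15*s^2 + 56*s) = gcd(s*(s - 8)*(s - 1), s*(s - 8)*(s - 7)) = s^2 - 8*s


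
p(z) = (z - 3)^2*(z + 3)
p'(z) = (z - 3)^2 + (z + 3)*(2*z - 6)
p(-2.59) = 12.81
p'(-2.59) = 26.66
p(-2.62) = 12.00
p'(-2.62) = 27.31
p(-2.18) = 22.00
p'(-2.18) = 18.34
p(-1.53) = 30.17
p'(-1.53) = 7.20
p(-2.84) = 5.46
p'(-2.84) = 32.24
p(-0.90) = 31.94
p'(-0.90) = -1.17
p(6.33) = 103.46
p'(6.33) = 73.23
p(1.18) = 13.85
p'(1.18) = -11.90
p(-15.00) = -3888.00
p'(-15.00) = 756.00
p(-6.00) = -243.00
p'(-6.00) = 135.00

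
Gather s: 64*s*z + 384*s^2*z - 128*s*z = 384*s^2*z - 64*s*z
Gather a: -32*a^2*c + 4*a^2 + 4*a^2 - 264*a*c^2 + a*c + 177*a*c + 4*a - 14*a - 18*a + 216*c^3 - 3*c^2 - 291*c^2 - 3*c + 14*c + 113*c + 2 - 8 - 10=a^2*(8 - 32*c) + a*(-264*c^2 + 178*c - 28) + 216*c^3 - 294*c^2 + 124*c - 16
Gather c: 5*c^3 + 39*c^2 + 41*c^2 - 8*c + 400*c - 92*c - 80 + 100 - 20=5*c^3 + 80*c^2 + 300*c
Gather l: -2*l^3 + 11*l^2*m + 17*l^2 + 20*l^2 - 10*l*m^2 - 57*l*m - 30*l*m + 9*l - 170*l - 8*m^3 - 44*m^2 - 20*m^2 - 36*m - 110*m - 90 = -2*l^3 + l^2*(11*m + 37) + l*(-10*m^2 - 87*m - 161) - 8*m^3 - 64*m^2 - 146*m - 90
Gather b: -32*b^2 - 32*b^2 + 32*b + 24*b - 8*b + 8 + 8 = -64*b^2 + 48*b + 16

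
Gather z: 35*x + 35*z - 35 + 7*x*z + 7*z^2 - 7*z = 35*x + 7*z^2 + z*(7*x + 28) - 35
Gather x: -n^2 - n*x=-n^2 - n*x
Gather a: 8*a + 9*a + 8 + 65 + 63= 17*a + 136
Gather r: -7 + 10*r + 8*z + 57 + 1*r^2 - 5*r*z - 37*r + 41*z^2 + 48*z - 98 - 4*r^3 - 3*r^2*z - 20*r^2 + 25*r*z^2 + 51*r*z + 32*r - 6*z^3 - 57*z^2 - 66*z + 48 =-4*r^3 + r^2*(-3*z - 19) + r*(25*z^2 + 46*z + 5) - 6*z^3 - 16*z^2 - 10*z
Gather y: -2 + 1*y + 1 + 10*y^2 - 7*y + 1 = 10*y^2 - 6*y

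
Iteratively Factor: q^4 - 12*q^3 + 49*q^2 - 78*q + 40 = (q - 2)*(q^3 - 10*q^2 + 29*q - 20) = (q - 2)*(q - 1)*(q^2 - 9*q + 20) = (q - 4)*(q - 2)*(q - 1)*(q - 5)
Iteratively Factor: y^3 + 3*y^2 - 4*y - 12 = (y + 3)*(y^2 - 4) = (y + 2)*(y + 3)*(y - 2)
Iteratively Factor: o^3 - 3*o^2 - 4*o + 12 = (o + 2)*(o^2 - 5*o + 6) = (o - 3)*(o + 2)*(o - 2)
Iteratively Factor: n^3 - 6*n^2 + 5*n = (n - 5)*(n^2 - n) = (n - 5)*(n - 1)*(n)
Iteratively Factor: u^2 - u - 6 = (u - 3)*(u + 2)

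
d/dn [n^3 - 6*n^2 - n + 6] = 3*n^2 - 12*n - 1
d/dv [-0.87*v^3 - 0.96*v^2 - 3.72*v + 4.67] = -2.61*v^2 - 1.92*v - 3.72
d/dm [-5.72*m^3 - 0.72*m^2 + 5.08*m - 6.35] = -17.16*m^2 - 1.44*m + 5.08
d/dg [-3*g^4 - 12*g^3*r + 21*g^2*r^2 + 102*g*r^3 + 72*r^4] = -12*g^3 - 36*g^2*r + 42*g*r^2 + 102*r^3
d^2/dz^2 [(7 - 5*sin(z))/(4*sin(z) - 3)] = 13*(-4*sin(z)^2 - 3*sin(z) + 8)/(4*sin(z) - 3)^3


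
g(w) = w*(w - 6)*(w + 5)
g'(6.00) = 66.00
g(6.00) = 0.00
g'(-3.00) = 3.00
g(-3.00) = 54.00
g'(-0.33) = -29.01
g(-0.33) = 9.76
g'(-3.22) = 7.55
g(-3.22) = 52.85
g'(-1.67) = -18.29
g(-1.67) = 42.65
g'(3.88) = 7.40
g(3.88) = -73.04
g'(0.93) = -29.27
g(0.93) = -27.96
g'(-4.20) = 31.32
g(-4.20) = 34.27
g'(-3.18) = 6.70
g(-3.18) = 53.13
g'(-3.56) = 15.14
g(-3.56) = 49.01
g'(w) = w*(w - 6) + w*(w + 5) + (w - 6)*(w + 5)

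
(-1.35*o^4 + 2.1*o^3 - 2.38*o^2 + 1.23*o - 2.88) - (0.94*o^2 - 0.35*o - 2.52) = -1.35*o^4 + 2.1*o^3 - 3.32*o^2 + 1.58*o - 0.36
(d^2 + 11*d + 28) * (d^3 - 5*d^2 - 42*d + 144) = d^5 + 6*d^4 - 69*d^3 - 458*d^2 + 408*d + 4032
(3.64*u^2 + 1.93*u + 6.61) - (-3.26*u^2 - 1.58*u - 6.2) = 6.9*u^2 + 3.51*u + 12.81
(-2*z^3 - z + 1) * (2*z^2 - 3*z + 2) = -4*z^5 + 6*z^4 - 6*z^3 + 5*z^2 - 5*z + 2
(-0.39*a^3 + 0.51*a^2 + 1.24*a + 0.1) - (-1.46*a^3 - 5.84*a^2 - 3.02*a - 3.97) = 1.07*a^3 + 6.35*a^2 + 4.26*a + 4.07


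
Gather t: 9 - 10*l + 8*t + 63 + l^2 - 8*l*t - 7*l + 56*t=l^2 - 17*l + t*(64 - 8*l) + 72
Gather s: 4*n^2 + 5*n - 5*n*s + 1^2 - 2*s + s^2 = 4*n^2 + 5*n + s^2 + s*(-5*n - 2) + 1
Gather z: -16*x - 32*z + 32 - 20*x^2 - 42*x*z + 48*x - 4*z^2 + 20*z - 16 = -20*x^2 + 32*x - 4*z^2 + z*(-42*x - 12) + 16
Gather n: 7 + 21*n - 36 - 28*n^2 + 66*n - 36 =-28*n^2 + 87*n - 65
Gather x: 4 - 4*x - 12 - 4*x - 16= -8*x - 24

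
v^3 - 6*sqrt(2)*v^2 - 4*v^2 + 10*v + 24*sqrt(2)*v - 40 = (v - 4)*(v - 5*sqrt(2))*(v - sqrt(2))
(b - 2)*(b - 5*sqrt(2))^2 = b^3 - 10*sqrt(2)*b^2 - 2*b^2 + 20*sqrt(2)*b + 50*b - 100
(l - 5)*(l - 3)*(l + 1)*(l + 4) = l^4 - 3*l^3 - 21*l^2 + 43*l + 60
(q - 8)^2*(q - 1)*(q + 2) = q^4 - 15*q^3 + 46*q^2 + 96*q - 128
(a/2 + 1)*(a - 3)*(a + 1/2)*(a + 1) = a^4/2 + a^3/4 - 7*a^2/2 - 19*a/4 - 3/2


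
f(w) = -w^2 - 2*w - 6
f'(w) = -2*w - 2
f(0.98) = -8.92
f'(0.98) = -3.96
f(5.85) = -51.92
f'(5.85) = -13.70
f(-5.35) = -23.92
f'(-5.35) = 8.70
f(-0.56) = -5.19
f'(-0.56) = -0.88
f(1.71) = -12.34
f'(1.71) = -5.42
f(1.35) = -10.52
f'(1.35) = -4.70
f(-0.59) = -5.17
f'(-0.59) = -0.82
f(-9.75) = -81.56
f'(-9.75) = 17.50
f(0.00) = -6.00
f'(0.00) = -2.00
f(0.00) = -6.00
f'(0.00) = -2.00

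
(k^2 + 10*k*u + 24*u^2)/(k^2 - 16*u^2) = (-k - 6*u)/(-k + 4*u)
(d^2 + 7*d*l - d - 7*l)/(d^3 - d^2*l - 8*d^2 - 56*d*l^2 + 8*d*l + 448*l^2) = (d - 1)/(d^2 - 8*d*l - 8*d + 64*l)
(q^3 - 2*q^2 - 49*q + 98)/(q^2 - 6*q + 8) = (q^2 - 49)/(q - 4)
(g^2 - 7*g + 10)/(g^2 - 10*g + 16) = (g - 5)/(g - 8)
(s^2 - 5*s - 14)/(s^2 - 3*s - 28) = (s + 2)/(s + 4)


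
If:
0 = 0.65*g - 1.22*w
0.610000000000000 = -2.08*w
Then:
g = -0.55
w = -0.29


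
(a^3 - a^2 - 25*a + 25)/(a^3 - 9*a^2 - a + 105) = (a^2 + 4*a - 5)/(a^2 - 4*a - 21)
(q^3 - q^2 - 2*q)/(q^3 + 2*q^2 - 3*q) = (q^2 - q - 2)/(q^2 + 2*q - 3)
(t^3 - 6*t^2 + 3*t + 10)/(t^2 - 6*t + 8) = (t^2 - 4*t - 5)/(t - 4)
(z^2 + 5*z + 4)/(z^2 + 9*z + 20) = (z + 1)/(z + 5)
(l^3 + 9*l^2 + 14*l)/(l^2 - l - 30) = l*(l^2 + 9*l + 14)/(l^2 - l - 30)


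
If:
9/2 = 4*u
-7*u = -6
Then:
No Solution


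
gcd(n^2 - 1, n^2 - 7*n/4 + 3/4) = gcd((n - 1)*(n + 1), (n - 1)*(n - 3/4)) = n - 1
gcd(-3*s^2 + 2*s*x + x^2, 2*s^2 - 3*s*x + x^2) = -s + x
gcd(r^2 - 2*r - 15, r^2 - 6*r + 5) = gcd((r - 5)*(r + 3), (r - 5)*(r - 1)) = r - 5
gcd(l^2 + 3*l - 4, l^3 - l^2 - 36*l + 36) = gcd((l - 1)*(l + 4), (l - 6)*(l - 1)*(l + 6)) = l - 1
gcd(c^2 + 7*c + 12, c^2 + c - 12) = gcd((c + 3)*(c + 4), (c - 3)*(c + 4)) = c + 4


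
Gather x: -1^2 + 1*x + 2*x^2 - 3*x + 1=2*x^2 - 2*x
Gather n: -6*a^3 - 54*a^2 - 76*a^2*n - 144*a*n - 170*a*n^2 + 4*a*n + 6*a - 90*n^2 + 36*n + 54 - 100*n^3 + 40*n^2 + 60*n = -6*a^3 - 54*a^2 + 6*a - 100*n^3 + n^2*(-170*a - 50) + n*(-76*a^2 - 140*a + 96) + 54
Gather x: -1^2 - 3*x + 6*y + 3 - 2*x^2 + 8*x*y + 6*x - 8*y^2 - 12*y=-2*x^2 + x*(8*y + 3) - 8*y^2 - 6*y + 2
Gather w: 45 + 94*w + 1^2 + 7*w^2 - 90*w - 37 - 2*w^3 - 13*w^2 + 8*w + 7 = -2*w^3 - 6*w^2 + 12*w + 16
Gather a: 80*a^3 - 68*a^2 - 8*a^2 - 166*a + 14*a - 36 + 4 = 80*a^3 - 76*a^2 - 152*a - 32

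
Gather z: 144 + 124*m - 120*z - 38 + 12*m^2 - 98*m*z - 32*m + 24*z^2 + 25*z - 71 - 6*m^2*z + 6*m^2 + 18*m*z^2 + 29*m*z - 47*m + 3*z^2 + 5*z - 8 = 18*m^2 + 45*m + z^2*(18*m + 27) + z*(-6*m^2 - 69*m - 90) + 27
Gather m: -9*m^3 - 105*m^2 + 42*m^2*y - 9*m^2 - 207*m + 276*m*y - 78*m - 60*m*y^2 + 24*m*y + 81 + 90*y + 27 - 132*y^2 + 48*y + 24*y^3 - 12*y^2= -9*m^3 + m^2*(42*y - 114) + m*(-60*y^2 + 300*y - 285) + 24*y^3 - 144*y^2 + 138*y + 108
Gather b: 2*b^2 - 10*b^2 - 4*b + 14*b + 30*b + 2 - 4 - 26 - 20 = -8*b^2 + 40*b - 48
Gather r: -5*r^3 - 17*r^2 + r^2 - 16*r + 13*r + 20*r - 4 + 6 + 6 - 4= -5*r^3 - 16*r^2 + 17*r + 4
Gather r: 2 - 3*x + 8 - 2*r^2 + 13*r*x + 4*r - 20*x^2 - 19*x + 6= -2*r^2 + r*(13*x + 4) - 20*x^2 - 22*x + 16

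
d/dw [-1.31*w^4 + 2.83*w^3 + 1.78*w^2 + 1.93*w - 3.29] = -5.24*w^3 + 8.49*w^2 + 3.56*w + 1.93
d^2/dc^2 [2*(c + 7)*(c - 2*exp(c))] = -4*c*exp(c) - 36*exp(c) + 4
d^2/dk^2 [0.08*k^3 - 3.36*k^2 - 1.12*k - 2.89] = 0.48*k - 6.72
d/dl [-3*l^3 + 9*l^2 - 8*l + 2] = -9*l^2 + 18*l - 8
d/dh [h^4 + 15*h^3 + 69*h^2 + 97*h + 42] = 4*h^3 + 45*h^2 + 138*h + 97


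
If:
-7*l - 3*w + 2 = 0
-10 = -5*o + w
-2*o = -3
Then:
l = 19/14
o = 3/2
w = -5/2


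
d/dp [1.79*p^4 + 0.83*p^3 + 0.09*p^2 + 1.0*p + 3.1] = 7.16*p^3 + 2.49*p^2 + 0.18*p + 1.0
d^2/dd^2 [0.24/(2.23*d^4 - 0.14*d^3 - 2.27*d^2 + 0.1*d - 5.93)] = ((-6.4224*d^2 + 0.2016*d + 1.0896)*(-2.23*d^4 + 0.14*d^3 + 2.27*d^2 - 0.1*d + 5.93) - 0.24*(8.92*d^3 - 0.42*d^2 - 4.54*d + 0.1)*(17.84*d^3 - 0.84*d^2 - 9.08*d + 0.2))/(-2.23*d^4 + 0.14*d^3 + 2.27*d^2 - 0.1*d + 5.93)^3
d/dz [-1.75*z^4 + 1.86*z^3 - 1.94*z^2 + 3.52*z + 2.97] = -7.0*z^3 + 5.58*z^2 - 3.88*z + 3.52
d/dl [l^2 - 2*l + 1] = 2*l - 2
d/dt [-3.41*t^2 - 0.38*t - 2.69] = -6.82*t - 0.38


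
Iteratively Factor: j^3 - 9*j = (j - 3)*(j^2 + 3*j) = (j - 3)*(j + 3)*(j)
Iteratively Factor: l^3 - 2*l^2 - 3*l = (l)*(l^2 - 2*l - 3) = l*(l - 3)*(l + 1)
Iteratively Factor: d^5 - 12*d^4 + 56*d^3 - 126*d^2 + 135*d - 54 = (d - 1)*(d^4 - 11*d^3 + 45*d^2 - 81*d + 54) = (d - 3)*(d - 1)*(d^3 - 8*d^2 + 21*d - 18) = (d - 3)*(d - 2)*(d - 1)*(d^2 - 6*d + 9) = (d - 3)^2*(d - 2)*(d - 1)*(d - 3)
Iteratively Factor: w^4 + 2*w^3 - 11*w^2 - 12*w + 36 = (w - 2)*(w^3 + 4*w^2 - 3*w - 18) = (w - 2)^2*(w^2 + 6*w + 9) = (w - 2)^2*(w + 3)*(w + 3)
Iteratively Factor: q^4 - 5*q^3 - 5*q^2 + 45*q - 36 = (q + 3)*(q^3 - 8*q^2 + 19*q - 12) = (q - 3)*(q + 3)*(q^2 - 5*q + 4) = (q - 3)*(q - 1)*(q + 3)*(q - 4)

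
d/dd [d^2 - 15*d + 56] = 2*d - 15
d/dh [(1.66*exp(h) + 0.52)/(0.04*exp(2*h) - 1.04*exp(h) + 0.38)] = (-0.0664*exp(2*h) - 0.0416000000000001*exp(h) + 1.1716)*exp(h)/(0.0016*exp(4*h) - 0.0832*exp(3*h) + 1.112*exp(2*h) - 0.7904*exp(h) + 0.1444)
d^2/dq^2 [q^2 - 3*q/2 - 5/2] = 2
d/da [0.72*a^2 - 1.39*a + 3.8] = 1.44*a - 1.39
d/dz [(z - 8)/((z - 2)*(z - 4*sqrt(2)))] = ((8 - z)*(z - 2) + (8 - z)*(z - 4*sqrt(2)) + (z - 2)*(z - 4*sqrt(2)))/((z - 2)^2*(z - 4*sqrt(2))^2)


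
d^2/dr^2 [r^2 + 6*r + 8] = 2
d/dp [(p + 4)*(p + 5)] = 2*p + 9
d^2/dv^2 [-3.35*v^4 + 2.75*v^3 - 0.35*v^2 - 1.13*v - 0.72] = -40.2*v^2 + 16.5*v - 0.7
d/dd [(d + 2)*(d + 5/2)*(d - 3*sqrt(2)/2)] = 3*d^2 - 3*sqrt(2)*d + 9*d - 27*sqrt(2)/4 + 5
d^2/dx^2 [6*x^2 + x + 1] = 12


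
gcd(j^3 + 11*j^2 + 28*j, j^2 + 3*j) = j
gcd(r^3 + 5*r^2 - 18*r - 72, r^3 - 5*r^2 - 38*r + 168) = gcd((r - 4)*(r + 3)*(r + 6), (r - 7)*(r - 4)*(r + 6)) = r^2 + 2*r - 24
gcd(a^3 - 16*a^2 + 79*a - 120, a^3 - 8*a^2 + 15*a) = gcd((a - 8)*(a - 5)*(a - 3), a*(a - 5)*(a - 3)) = a^2 - 8*a + 15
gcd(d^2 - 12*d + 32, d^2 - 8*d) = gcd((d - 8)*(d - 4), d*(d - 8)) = d - 8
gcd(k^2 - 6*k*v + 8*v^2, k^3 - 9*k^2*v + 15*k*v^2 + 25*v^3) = 1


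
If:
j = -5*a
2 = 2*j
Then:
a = -1/5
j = 1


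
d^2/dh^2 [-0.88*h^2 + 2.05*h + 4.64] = -1.76000000000000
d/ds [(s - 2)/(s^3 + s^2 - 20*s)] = (s*(s^2 + s - 20) - (s - 2)*(3*s^2 + 2*s - 20))/(s^2*(s^2 + s - 20)^2)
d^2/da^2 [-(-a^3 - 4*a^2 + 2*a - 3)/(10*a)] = (a^3 + 3)/(5*a^3)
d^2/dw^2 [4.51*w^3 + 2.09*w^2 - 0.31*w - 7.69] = 27.06*w + 4.18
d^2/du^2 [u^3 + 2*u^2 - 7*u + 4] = 6*u + 4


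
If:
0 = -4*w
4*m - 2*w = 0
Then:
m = 0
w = 0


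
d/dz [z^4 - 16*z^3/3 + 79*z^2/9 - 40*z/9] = 4*z^3 - 16*z^2 + 158*z/9 - 40/9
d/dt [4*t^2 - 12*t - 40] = 8*t - 12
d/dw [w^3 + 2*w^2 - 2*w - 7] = 3*w^2 + 4*w - 2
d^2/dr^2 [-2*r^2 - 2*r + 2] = -4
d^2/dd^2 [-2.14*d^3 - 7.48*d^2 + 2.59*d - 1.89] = -12.84*d - 14.96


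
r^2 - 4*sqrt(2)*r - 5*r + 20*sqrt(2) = (r - 5)*(r - 4*sqrt(2))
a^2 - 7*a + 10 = (a - 5)*(a - 2)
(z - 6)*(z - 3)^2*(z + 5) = z^4 - 7*z^3 - 15*z^2 + 171*z - 270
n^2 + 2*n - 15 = (n - 3)*(n + 5)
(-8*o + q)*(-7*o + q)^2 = -392*o^3 + 161*o^2*q - 22*o*q^2 + q^3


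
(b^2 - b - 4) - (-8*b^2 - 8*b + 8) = 9*b^2 + 7*b - 12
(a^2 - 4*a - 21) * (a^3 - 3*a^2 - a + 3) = a^5 - 7*a^4 - 10*a^3 + 70*a^2 + 9*a - 63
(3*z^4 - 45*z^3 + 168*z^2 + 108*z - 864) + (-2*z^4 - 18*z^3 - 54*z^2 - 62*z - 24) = z^4 - 63*z^3 + 114*z^2 + 46*z - 888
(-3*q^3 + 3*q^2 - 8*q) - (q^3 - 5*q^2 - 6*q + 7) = -4*q^3 + 8*q^2 - 2*q - 7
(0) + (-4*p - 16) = -4*p - 16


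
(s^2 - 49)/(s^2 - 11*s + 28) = (s + 7)/(s - 4)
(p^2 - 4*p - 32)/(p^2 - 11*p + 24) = (p + 4)/(p - 3)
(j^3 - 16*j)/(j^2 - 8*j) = (j^2 - 16)/(j - 8)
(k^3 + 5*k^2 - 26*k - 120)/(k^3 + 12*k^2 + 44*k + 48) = (k - 5)/(k + 2)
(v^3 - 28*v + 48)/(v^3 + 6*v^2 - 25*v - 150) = (v^2 - 6*v + 8)/(v^2 - 25)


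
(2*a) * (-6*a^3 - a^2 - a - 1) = -12*a^4 - 2*a^3 - 2*a^2 - 2*a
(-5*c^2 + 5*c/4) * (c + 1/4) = -5*c^3 + 5*c/16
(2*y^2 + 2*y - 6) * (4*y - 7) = 8*y^3 - 6*y^2 - 38*y + 42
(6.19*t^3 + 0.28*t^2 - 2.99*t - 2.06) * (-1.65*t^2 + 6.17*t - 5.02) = -10.2135*t^5 + 37.7303*t^4 - 24.4127*t^3 - 16.4549*t^2 + 2.2996*t + 10.3412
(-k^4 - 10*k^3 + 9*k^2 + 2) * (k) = -k^5 - 10*k^4 + 9*k^3 + 2*k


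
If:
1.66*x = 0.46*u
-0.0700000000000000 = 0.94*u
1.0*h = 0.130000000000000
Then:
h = 0.13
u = -0.07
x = -0.02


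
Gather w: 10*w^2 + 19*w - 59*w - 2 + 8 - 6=10*w^2 - 40*w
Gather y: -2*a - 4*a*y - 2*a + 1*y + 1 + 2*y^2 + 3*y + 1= -4*a + 2*y^2 + y*(4 - 4*a) + 2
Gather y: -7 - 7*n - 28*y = -7*n - 28*y - 7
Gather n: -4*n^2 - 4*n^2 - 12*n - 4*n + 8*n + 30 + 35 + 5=-8*n^2 - 8*n + 70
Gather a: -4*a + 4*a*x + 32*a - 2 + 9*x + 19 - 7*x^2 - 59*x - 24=a*(4*x + 28) - 7*x^2 - 50*x - 7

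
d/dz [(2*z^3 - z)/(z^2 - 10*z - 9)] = (2*z^4 - 40*z^3 - 53*z^2 + 9)/(z^4 - 20*z^3 + 82*z^2 + 180*z + 81)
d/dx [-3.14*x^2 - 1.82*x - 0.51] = -6.28*x - 1.82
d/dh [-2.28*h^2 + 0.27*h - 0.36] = 0.27 - 4.56*h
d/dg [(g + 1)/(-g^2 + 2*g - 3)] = (-g^2 + 2*g + 2*(g - 1)*(g + 1) - 3)/(g^2 - 2*g + 3)^2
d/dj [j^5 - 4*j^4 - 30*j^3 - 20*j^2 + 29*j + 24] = 5*j^4 - 16*j^3 - 90*j^2 - 40*j + 29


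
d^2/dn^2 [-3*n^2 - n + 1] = -6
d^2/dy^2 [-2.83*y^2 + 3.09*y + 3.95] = -5.66000000000000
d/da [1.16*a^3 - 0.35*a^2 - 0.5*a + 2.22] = 3.48*a^2 - 0.7*a - 0.5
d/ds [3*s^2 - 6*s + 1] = 6*s - 6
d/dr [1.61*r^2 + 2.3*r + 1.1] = 3.22*r + 2.3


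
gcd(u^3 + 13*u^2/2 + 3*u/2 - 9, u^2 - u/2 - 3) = u + 3/2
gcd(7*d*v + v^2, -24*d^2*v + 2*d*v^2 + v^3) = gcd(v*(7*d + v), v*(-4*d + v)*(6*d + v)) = v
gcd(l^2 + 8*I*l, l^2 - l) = l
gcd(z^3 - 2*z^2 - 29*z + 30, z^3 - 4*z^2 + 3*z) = z - 1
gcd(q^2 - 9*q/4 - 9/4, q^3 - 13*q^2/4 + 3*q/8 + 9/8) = q - 3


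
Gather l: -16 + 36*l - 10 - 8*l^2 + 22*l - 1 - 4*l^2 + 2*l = -12*l^2 + 60*l - 27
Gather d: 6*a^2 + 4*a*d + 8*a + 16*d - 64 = 6*a^2 + 8*a + d*(4*a + 16) - 64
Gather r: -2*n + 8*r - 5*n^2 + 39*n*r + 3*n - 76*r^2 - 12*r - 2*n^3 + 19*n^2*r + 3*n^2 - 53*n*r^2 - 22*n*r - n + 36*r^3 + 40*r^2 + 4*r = -2*n^3 - 2*n^2 + 36*r^3 + r^2*(-53*n - 36) + r*(19*n^2 + 17*n)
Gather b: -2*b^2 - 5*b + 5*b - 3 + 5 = 2 - 2*b^2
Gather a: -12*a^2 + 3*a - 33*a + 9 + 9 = -12*a^2 - 30*a + 18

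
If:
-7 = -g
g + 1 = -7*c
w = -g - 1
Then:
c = -8/7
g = 7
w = -8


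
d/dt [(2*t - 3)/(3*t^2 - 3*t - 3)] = (2*t^2 - 2*t - (2*t - 3)*(2*t - 1) - 2)/(3*(-t^2 + t + 1)^2)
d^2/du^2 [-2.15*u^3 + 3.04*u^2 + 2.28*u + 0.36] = 6.08 - 12.9*u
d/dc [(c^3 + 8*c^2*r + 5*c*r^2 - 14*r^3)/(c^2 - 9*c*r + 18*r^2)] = (c^4 - 18*c^3*r - 23*c^2*r^2 + 316*c*r^3 - 36*r^4)/(c^4 - 18*c^3*r + 117*c^2*r^2 - 324*c*r^3 + 324*r^4)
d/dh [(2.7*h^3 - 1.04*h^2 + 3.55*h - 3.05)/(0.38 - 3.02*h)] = (-16.308*h^3 + 6.2188*h^2 - 0.7904*h - 7.862)/(9.1204*h^2 - 2.2952*h + 0.1444)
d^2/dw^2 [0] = 0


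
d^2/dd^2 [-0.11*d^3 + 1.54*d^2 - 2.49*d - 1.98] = 3.08 - 0.66*d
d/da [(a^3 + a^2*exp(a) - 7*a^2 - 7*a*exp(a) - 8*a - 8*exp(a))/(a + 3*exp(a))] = (-2*a^3*exp(a) + 2*a^3 + 24*a^2*exp(a) - 7*a^2 + 6*a*exp(2*a) - 26*a*exp(a) - 21*exp(2*a) - 16*exp(a))/(a^2 + 6*a*exp(a) + 9*exp(2*a))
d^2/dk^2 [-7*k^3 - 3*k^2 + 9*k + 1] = -42*k - 6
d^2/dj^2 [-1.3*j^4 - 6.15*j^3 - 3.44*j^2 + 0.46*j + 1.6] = -15.6*j^2 - 36.9*j - 6.88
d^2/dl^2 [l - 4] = 0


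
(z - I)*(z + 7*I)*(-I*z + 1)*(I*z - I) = z^4 - z^3 + 7*I*z^3 + z^2 - 7*I*z^2 - z + 7*I*z - 7*I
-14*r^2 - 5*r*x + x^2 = (-7*r + x)*(2*r + x)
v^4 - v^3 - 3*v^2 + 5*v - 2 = (v - 1)^3*(v + 2)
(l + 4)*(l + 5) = l^2 + 9*l + 20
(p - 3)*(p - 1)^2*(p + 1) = p^4 - 4*p^3 + 2*p^2 + 4*p - 3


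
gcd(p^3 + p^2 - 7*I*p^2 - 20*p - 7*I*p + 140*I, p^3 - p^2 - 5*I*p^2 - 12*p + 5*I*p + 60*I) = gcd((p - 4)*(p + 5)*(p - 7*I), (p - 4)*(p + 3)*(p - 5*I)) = p - 4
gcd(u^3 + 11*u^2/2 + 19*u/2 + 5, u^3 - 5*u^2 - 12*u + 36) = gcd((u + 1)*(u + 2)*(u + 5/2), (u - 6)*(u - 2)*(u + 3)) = 1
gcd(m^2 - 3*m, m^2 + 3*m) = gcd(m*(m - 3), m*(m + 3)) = m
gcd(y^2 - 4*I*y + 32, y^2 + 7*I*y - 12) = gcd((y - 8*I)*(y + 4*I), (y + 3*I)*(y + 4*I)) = y + 4*I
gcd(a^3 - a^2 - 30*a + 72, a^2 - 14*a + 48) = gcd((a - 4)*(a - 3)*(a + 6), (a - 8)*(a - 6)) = 1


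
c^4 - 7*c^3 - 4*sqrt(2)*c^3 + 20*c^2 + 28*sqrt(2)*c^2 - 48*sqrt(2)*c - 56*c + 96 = (c - 4)*(c - 3)*(c - 2*sqrt(2))^2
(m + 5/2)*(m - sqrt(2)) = m^2 - sqrt(2)*m + 5*m/2 - 5*sqrt(2)/2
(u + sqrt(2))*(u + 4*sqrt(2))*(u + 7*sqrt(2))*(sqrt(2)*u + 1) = sqrt(2)*u^4 + 25*u^3 + 90*sqrt(2)*u^2 + 190*u + 56*sqrt(2)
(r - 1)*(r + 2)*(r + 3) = r^3 + 4*r^2 + r - 6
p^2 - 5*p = p*(p - 5)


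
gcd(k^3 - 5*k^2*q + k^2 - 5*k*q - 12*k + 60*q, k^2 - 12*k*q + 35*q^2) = -k + 5*q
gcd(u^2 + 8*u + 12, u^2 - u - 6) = u + 2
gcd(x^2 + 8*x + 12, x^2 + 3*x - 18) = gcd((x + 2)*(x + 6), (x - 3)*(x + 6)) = x + 6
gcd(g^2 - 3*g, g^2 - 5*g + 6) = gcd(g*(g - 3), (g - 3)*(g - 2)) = g - 3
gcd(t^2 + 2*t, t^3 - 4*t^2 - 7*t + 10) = t + 2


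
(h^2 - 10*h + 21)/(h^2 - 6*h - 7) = (h - 3)/(h + 1)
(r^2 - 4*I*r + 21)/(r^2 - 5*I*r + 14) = (r + 3*I)/(r + 2*I)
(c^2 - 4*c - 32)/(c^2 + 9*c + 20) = (c - 8)/(c + 5)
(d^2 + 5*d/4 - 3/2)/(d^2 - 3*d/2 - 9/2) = (-4*d^2 - 5*d + 6)/(2*(-2*d^2 + 3*d + 9))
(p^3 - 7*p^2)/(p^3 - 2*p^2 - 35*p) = p/(p + 5)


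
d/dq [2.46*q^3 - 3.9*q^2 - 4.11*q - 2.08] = 7.38*q^2 - 7.8*q - 4.11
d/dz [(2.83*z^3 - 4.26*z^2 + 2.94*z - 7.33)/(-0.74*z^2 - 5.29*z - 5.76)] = (-2.0942*z^4 - 29.9414*z^3 - 24.1914*z^2 + 38.2268*z - 55.7101)/(0.5476*z^4 + 7.8292*z^3 + 36.5089*z^2 + 60.9408*z + 33.1776)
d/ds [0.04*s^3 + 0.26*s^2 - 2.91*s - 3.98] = 0.12*s^2 + 0.52*s - 2.91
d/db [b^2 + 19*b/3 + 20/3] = 2*b + 19/3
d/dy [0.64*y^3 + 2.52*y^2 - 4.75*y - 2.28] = 1.92*y^2 + 5.04*y - 4.75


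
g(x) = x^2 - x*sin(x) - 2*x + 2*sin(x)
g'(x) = -x*cos(x) + 2*x - sin(x) + 2*cos(x) - 2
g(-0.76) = 0.20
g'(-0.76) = -0.83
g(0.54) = -0.04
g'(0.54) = -0.18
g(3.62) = 6.61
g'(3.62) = 7.14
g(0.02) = -0.00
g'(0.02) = -0.00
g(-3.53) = 21.62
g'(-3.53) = -14.56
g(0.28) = -0.01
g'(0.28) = -0.06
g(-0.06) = 0.00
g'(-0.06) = -0.00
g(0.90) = -0.13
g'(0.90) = -0.30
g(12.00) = 125.37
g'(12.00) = 14.10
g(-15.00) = 243.95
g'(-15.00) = -44.26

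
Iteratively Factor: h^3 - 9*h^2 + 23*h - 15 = (h - 1)*(h^2 - 8*h + 15) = (h - 3)*(h - 1)*(h - 5)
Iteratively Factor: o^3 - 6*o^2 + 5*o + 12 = (o - 4)*(o^2 - 2*o - 3) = (o - 4)*(o - 3)*(o + 1)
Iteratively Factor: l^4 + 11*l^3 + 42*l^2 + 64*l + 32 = (l + 1)*(l^3 + 10*l^2 + 32*l + 32) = (l + 1)*(l + 4)*(l^2 + 6*l + 8) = (l + 1)*(l + 4)^2*(l + 2)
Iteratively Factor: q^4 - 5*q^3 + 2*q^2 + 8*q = (q + 1)*(q^3 - 6*q^2 + 8*q) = (q - 2)*(q + 1)*(q^2 - 4*q) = (q - 4)*(q - 2)*(q + 1)*(q)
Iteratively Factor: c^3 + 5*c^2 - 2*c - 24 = (c + 3)*(c^2 + 2*c - 8) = (c - 2)*(c + 3)*(c + 4)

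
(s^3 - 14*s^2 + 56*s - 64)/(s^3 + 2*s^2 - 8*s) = (s^2 - 12*s + 32)/(s*(s + 4))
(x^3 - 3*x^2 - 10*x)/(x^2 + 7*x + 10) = x*(x - 5)/(x + 5)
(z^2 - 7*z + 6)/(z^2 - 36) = (z - 1)/(z + 6)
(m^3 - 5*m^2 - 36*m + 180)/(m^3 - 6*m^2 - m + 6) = (m^2 + m - 30)/(m^2 - 1)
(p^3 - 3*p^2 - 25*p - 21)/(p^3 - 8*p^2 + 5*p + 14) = (p + 3)/(p - 2)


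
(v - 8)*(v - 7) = v^2 - 15*v + 56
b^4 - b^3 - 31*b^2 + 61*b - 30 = (b - 5)*(b - 1)^2*(b + 6)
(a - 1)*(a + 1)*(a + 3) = a^3 + 3*a^2 - a - 3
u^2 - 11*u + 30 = (u - 6)*(u - 5)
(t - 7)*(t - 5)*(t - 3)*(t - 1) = t^4 - 16*t^3 + 86*t^2 - 176*t + 105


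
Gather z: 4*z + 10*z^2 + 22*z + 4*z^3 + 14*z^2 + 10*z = 4*z^3 + 24*z^2 + 36*z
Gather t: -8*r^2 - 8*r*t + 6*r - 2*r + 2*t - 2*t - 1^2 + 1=-8*r^2 - 8*r*t + 4*r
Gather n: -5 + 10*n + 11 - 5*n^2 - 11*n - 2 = -5*n^2 - n + 4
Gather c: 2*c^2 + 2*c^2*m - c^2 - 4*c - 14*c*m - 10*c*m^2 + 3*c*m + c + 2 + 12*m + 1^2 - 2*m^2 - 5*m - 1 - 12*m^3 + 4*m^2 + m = c^2*(2*m + 1) + c*(-10*m^2 - 11*m - 3) - 12*m^3 + 2*m^2 + 8*m + 2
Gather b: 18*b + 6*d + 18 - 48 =18*b + 6*d - 30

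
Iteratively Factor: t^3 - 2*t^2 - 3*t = (t - 3)*(t^2 + t) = t*(t - 3)*(t + 1)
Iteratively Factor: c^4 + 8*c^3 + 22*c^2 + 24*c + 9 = (c + 1)*(c^3 + 7*c^2 + 15*c + 9) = (c + 1)*(c + 3)*(c^2 + 4*c + 3) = (c + 1)*(c + 3)^2*(c + 1)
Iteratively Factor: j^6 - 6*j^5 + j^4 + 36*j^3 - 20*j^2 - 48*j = (j - 3)*(j^5 - 3*j^4 - 8*j^3 + 12*j^2 + 16*j) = (j - 3)*(j + 2)*(j^4 - 5*j^3 + 2*j^2 + 8*j) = (j - 4)*(j - 3)*(j + 2)*(j^3 - j^2 - 2*j) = (j - 4)*(j - 3)*(j + 1)*(j + 2)*(j^2 - 2*j) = (j - 4)*(j - 3)*(j - 2)*(j + 1)*(j + 2)*(j)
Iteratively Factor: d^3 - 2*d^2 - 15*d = (d)*(d^2 - 2*d - 15) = d*(d + 3)*(d - 5)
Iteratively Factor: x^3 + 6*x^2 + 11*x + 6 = (x + 1)*(x^2 + 5*x + 6) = (x + 1)*(x + 2)*(x + 3)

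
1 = 1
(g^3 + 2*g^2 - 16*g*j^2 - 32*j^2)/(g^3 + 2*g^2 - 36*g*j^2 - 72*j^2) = (g^2 - 16*j^2)/(g^2 - 36*j^2)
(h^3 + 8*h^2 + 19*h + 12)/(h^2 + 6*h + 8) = (h^2 + 4*h + 3)/(h + 2)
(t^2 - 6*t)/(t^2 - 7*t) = (t - 6)/(t - 7)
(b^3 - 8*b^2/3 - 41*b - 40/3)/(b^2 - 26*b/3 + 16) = (3*b^3 - 8*b^2 - 123*b - 40)/(3*b^2 - 26*b + 48)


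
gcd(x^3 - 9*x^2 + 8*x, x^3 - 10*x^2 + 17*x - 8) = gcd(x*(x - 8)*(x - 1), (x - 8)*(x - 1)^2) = x^2 - 9*x + 8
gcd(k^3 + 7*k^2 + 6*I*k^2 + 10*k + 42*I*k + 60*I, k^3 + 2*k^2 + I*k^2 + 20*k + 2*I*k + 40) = k + 2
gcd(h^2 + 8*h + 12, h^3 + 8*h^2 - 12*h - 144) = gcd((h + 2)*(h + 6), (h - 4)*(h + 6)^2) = h + 6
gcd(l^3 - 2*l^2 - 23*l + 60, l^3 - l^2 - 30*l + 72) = l^2 - 7*l + 12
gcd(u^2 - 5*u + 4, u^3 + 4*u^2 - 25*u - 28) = u - 4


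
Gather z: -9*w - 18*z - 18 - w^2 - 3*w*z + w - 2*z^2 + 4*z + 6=-w^2 - 8*w - 2*z^2 + z*(-3*w - 14) - 12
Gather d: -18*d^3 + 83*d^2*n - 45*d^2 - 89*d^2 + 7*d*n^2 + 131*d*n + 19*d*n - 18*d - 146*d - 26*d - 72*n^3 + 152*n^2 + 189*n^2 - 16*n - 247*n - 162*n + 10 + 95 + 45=-18*d^3 + d^2*(83*n - 134) + d*(7*n^2 + 150*n - 190) - 72*n^3 + 341*n^2 - 425*n + 150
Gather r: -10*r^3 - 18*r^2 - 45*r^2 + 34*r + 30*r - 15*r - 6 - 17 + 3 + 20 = -10*r^3 - 63*r^2 + 49*r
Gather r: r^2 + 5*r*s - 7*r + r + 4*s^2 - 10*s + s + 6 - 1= r^2 + r*(5*s - 6) + 4*s^2 - 9*s + 5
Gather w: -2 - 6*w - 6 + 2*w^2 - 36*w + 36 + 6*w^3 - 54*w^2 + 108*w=6*w^3 - 52*w^2 + 66*w + 28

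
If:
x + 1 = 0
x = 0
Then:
No Solution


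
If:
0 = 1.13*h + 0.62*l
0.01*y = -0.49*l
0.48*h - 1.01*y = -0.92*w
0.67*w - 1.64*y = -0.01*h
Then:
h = 0.00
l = 0.00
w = 0.00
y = 0.00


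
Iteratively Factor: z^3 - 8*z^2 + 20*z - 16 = (z - 2)*(z^2 - 6*z + 8) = (z - 4)*(z - 2)*(z - 2)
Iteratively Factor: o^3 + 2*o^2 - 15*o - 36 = (o + 3)*(o^2 - o - 12) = (o + 3)^2*(o - 4)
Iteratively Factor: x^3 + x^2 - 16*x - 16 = (x + 4)*(x^2 - 3*x - 4) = (x + 1)*(x + 4)*(x - 4)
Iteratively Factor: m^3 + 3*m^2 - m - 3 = (m + 3)*(m^2 - 1) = (m + 1)*(m + 3)*(m - 1)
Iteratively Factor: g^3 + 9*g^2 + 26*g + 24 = (g + 3)*(g^2 + 6*g + 8) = (g + 3)*(g + 4)*(g + 2)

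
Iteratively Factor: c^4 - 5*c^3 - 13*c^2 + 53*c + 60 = (c + 3)*(c^3 - 8*c^2 + 11*c + 20) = (c - 4)*(c + 3)*(c^2 - 4*c - 5) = (c - 5)*(c - 4)*(c + 3)*(c + 1)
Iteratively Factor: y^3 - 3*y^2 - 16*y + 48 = (y - 4)*(y^2 + y - 12) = (y - 4)*(y + 4)*(y - 3)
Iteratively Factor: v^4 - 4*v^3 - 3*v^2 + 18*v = (v)*(v^3 - 4*v^2 - 3*v + 18) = v*(v + 2)*(v^2 - 6*v + 9) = v*(v - 3)*(v + 2)*(v - 3)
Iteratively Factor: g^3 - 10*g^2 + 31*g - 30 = (g - 5)*(g^2 - 5*g + 6) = (g - 5)*(g - 2)*(g - 3)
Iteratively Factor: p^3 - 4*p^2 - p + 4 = (p - 4)*(p^2 - 1) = (p - 4)*(p + 1)*(p - 1)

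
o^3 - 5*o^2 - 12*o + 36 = (o - 6)*(o - 2)*(o + 3)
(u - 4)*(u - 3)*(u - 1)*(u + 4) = u^4 - 4*u^3 - 13*u^2 + 64*u - 48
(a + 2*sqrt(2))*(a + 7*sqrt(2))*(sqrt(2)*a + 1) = sqrt(2)*a^3 + 19*a^2 + 37*sqrt(2)*a + 28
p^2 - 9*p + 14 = (p - 7)*(p - 2)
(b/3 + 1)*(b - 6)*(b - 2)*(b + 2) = b^4/3 - b^3 - 22*b^2/3 + 4*b + 24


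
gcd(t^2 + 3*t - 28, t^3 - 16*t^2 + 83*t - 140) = t - 4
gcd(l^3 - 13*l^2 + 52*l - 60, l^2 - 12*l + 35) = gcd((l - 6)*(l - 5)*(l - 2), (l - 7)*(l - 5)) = l - 5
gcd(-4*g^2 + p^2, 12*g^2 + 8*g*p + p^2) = 2*g + p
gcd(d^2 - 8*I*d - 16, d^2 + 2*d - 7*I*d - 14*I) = 1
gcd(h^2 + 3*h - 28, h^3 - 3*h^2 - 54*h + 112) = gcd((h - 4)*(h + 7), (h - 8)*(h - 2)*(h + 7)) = h + 7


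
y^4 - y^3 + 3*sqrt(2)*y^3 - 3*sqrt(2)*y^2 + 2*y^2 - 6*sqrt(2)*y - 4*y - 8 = (y - 2)*(y + 1)*(y + sqrt(2))*(y + 2*sqrt(2))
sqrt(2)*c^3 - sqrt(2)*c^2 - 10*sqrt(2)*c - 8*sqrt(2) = (c - 4)*(c + 2)*(sqrt(2)*c + sqrt(2))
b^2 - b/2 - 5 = (b - 5/2)*(b + 2)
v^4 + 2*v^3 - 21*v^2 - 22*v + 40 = (v - 4)*(v - 1)*(v + 2)*(v + 5)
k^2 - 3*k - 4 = (k - 4)*(k + 1)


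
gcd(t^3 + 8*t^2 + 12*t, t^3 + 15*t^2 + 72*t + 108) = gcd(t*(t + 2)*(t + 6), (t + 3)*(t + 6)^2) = t + 6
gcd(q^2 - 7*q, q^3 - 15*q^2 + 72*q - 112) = q - 7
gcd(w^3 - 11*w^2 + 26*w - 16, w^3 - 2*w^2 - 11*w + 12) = w - 1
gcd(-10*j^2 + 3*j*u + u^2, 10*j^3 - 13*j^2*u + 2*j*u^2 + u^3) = -10*j^2 + 3*j*u + u^2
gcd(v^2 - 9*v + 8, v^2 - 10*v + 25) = 1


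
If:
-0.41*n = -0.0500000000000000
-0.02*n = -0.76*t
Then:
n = 0.12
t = 0.00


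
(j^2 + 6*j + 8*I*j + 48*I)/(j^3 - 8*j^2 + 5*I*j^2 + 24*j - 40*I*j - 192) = (j + 6)/(j^2 - j*(8 + 3*I) + 24*I)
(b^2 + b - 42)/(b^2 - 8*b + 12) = (b + 7)/(b - 2)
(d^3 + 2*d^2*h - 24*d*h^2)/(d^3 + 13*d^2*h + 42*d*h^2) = (d - 4*h)/(d + 7*h)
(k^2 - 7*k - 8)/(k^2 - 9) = (k^2 - 7*k - 8)/(k^2 - 9)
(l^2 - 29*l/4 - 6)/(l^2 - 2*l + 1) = (l^2 - 29*l/4 - 6)/(l^2 - 2*l + 1)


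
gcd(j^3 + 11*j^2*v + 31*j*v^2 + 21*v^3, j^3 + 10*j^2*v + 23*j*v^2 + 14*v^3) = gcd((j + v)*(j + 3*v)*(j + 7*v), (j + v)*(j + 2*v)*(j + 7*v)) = j^2 + 8*j*v + 7*v^2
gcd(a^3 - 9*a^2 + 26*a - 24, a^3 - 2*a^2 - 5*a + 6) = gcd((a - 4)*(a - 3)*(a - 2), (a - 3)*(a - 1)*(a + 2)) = a - 3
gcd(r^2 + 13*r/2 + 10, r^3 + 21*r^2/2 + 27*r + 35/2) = r + 5/2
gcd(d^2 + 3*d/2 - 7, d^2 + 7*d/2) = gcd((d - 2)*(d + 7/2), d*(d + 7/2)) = d + 7/2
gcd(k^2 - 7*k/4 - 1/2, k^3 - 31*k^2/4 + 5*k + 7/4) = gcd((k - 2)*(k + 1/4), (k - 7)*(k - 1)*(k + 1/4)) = k + 1/4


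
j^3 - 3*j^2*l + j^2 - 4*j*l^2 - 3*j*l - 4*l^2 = (j + 1)*(j - 4*l)*(j + l)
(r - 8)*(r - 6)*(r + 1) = r^3 - 13*r^2 + 34*r + 48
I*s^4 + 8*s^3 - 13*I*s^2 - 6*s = s*(s - 6*I)*(s - I)*(I*s + 1)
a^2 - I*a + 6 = (a - 3*I)*(a + 2*I)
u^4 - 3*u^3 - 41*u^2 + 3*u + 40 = (u - 8)*(u - 1)*(u + 1)*(u + 5)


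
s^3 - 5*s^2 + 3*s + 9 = (s - 3)^2*(s + 1)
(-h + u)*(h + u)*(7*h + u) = -7*h^3 - h^2*u + 7*h*u^2 + u^3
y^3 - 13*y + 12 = (y - 3)*(y - 1)*(y + 4)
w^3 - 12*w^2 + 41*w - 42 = (w - 7)*(w - 3)*(w - 2)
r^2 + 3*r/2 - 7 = (r - 2)*(r + 7/2)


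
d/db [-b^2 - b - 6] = -2*b - 1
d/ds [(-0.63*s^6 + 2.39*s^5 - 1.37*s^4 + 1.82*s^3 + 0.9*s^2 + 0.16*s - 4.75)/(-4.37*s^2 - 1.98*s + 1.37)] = (11.0124*s^7 - 25.0959*s^6 - 12.1336*s^5 + 16.5559*s^4 - 14.7148*s^3 + 6.3974*s^2 - 39.049*s - 9.1858)/(19.0969*s^4 + 17.3052*s^3 - 8.0534*s^2 - 5.4252*s + 1.8769)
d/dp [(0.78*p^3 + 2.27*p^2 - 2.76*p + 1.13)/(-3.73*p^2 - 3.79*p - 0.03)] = (-2.9094*p^4 - 5.9124*p^3 - 18.9683*p^2 + 8.2936*p + 4.3655)/(13.9129*p^4 + 28.2734*p^3 + 14.5879*p^2 + 0.2274*p + 0.0009)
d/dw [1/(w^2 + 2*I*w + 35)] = 2*(-w - I)/(w^2 + 2*I*w + 35)^2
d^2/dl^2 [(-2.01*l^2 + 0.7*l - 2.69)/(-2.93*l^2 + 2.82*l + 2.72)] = (21.196792*l^3 + 234.673662*l^2 - 166.830684*l + 126.140488)/(25.153757*l^6 - 72.628254*l^5 - 0.151188000000019*l^4 + 112.419864*l^3 + 0.140352000000021*l^2 - 62.590464*l - 20.123648)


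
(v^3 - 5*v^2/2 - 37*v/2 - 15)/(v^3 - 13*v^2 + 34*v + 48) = (v + 5/2)/(v - 8)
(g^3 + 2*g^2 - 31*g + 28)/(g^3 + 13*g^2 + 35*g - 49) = (g - 4)/(g + 7)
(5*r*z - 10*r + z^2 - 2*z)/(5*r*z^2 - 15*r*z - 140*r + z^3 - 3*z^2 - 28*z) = (z - 2)/(z^2 - 3*z - 28)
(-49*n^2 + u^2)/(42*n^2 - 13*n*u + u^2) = (7*n + u)/(-6*n + u)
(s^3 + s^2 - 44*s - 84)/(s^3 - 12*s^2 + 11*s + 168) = (s^2 + 8*s + 12)/(s^2 - 5*s - 24)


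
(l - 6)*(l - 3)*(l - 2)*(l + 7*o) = l^4 + 7*l^3*o - 11*l^3 - 77*l^2*o + 36*l^2 + 252*l*o - 36*l - 252*o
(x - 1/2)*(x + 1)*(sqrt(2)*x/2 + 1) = sqrt(2)*x^3/2 + sqrt(2)*x^2/4 + x^2 - sqrt(2)*x/4 + x/2 - 1/2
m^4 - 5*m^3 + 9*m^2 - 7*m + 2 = (m - 2)*(m - 1)^3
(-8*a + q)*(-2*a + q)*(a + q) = 16*a^3 + 6*a^2*q - 9*a*q^2 + q^3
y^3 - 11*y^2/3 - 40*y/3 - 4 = (y - 6)*(y + 1/3)*(y + 2)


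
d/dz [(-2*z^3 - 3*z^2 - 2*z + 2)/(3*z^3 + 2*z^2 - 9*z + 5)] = (5*z^4 + 48*z^3 - 17*z^2 - 38*z + 8)/(9*z^6 + 12*z^5 - 50*z^4 - 6*z^3 + 101*z^2 - 90*z + 25)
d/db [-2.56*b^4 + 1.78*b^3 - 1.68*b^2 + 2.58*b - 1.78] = -10.24*b^3 + 5.34*b^2 - 3.36*b + 2.58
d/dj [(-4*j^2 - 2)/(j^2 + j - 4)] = 2*(-2*j^2 + 18*j + 1)/(j^4 + 2*j^3 - 7*j^2 - 8*j + 16)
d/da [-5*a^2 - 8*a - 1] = -10*a - 8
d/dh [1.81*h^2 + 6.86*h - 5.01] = 3.62*h + 6.86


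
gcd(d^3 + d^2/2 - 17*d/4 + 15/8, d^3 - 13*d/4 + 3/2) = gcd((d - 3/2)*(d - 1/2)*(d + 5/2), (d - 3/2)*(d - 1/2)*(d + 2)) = d^2 - 2*d + 3/4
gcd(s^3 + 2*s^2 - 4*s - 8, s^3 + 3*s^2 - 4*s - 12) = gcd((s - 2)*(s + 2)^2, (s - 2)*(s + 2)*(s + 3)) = s^2 - 4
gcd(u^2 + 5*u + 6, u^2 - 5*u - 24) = u + 3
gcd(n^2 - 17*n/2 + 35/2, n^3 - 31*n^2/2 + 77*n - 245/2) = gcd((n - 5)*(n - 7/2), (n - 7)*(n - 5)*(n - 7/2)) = n^2 - 17*n/2 + 35/2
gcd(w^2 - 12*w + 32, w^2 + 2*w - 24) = w - 4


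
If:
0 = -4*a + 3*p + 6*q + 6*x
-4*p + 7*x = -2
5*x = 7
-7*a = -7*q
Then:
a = -69/8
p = 59/20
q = -69/8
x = 7/5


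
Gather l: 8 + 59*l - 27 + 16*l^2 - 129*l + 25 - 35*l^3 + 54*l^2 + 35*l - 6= -35*l^3 + 70*l^2 - 35*l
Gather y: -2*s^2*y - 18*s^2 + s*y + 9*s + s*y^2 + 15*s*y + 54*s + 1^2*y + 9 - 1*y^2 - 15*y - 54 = -18*s^2 + 63*s + y^2*(s - 1) + y*(-2*s^2 + 16*s - 14) - 45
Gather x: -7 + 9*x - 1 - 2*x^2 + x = -2*x^2 + 10*x - 8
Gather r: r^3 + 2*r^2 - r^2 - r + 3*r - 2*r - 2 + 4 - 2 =r^3 + r^2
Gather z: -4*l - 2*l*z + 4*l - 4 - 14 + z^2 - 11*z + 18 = z^2 + z*(-2*l - 11)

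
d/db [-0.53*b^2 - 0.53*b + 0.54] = -1.06*b - 0.53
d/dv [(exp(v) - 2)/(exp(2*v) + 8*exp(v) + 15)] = (-2*(exp(v) - 2)*(exp(v) + 4) + exp(2*v) + 8*exp(v) + 15)*exp(v)/(exp(2*v) + 8*exp(v) + 15)^2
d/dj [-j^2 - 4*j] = -2*j - 4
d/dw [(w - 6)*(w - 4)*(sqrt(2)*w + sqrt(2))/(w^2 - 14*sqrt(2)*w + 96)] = sqrt(2)*(-2*(w - 6)*(w - 4)*(w + 1)*(w - 7*sqrt(2)) + (w^2 - 14*sqrt(2)*w + 96)*((w - 6)*(w - 4) + (w - 6)*(w + 1) + (w - 4)*(w + 1)))/(w^2 - 14*sqrt(2)*w + 96)^2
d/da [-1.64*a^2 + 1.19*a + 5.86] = 1.19 - 3.28*a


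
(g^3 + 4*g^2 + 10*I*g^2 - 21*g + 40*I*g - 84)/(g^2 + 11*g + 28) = (g^2 + 10*I*g - 21)/(g + 7)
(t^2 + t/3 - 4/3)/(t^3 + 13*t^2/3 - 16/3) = 1/(t + 4)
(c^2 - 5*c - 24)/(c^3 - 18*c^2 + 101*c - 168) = (c + 3)/(c^2 - 10*c + 21)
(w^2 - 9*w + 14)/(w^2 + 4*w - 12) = (w - 7)/(w + 6)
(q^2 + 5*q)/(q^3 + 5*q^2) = 1/q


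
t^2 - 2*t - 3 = (t - 3)*(t + 1)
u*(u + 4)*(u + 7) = u^3 + 11*u^2 + 28*u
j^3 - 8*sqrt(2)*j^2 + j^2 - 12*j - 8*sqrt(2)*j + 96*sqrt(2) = (j - 3)*(j + 4)*(j - 8*sqrt(2))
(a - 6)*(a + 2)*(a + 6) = a^3 + 2*a^2 - 36*a - 72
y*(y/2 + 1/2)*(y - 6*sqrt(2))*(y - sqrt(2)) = y^4/2 - 7*sqrt(2)*y^3/2 + y^3/2 - 7*sqrt(2)*y^2/2 + 6*y^2 + 6*y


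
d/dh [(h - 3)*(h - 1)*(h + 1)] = 3*h^2 - 6*h - 1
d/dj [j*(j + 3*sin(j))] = 3*j*cos(j) + 2*j + 3*sin(j)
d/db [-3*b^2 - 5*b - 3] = -6*b - 5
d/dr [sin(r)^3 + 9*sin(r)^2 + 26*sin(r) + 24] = (3*sin(r)^2 + 18*sin(r) + 26)*cos(r)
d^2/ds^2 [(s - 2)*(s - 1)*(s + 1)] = 6*s - 4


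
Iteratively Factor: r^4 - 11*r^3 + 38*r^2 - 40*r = (r)*(r^3 - 11*r^2 + 38*r - 40) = r*(r - 2)*(r^2 - 9*r + 20) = r*(r - 5)*(r - 2)*(r - 4)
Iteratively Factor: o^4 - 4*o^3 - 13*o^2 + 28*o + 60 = (o + 2)*(o^3 - 6*o^2 - o + 30) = (o - 5)*(o + 2)*(o^2 - o - 6) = (o - 5)*(o - 3)*(o + 2)*(o + 2)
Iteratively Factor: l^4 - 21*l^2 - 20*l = (l)*(l^3 - 21*l - 20) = l*(l - 5)*(l^2 + 5*l + 4) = l*(l - 5)*(l + 4)*(l + 1)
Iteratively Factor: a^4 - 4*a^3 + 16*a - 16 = (a - 2)*(a^3 - 2*a^2 - 4*a + 8) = (a - 2)*(a + 2)*(a^2 - 4*a + 4) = (a - 2)^2*(a + 2)*(a - 2)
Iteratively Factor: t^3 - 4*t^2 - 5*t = (t)*(t^2 - 4*t - 5) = t*(t - 5)*(t + 1)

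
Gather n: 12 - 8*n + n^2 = n^2 - 8*n + 12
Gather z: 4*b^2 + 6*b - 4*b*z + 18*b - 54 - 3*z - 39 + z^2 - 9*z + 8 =4*b^2 + 24*b + z^2 + z*(-4*b - 12) - 85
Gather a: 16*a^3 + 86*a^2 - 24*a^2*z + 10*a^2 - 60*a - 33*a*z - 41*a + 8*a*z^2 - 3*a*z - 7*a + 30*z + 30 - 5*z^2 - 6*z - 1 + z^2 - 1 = 16*a^3 + a^2*(96 - 24*z) + a*(8*z^2 - 36*z - 108) - 4*z^2 + 24*z + 28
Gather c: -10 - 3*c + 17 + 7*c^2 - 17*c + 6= 7*c^2 - 20*c + 13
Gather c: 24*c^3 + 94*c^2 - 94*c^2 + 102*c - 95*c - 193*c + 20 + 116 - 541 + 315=24*c^3 - 186*c - 90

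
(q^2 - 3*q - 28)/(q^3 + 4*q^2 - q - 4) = (q - 7)/(q^2 - 1)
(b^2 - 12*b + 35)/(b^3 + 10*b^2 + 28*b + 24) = (b^2 - 12*b + 35)/(b^3 + 10*b^2 + 28*b + 24)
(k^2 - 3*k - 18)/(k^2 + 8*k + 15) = (k - 6)/(k + 5)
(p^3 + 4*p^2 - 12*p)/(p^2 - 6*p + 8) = p*(p + 6)/(p - 4)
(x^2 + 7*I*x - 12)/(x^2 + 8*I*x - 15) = (x + 4*I)/(x + 5*I)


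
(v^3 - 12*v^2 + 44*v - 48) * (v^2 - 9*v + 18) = v^5 - 21*v^4 + 170*v^3 - 660*v^2 + 1224*v - 864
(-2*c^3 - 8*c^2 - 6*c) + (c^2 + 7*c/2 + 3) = -2*c^3 - 7*c^2 - 5*c/2 + 3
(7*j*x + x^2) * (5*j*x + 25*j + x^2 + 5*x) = 35*j^2*x^2 + 175*j^2*x + 12*j*x^3 + 60*j*x^2 + x^4 + 5*x^3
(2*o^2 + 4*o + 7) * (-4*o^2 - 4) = -8*o^4 - 16*o^3 - 36*o^2 - 16*o - 28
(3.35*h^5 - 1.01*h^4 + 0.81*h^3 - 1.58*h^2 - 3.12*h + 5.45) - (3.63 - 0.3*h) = 3.35*h^5 - 1.01*h^4 + 0.81*h^3 - 1.58*h^2 - 2.82*h + 1.82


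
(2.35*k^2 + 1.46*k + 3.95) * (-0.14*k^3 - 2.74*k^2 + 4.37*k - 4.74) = -0.329*k^5 - 6.6434*k^4 + 5.7161*k^3 - 15.5818*k^2 + 10.3411*k - 18.723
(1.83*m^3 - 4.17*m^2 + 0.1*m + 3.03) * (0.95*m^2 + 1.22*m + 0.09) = 1.7385*m^5 - 1.7289*m^4 - 4.8277*m^3 + 2.6252*m^2 + 3.7056*m + 0.2727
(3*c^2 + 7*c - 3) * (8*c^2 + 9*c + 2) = 24*c^4 + 83*c^3 + 45*c^2 - 13*c - 6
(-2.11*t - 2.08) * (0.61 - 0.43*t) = 0.9073*t^2 - 0.3927*t - 1.2688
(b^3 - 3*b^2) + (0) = b^3 - 3*b^2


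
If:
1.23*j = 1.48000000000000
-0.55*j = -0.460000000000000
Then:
No Solution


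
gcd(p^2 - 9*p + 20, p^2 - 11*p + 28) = p - 4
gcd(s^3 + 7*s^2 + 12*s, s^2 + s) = s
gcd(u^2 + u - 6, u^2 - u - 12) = u + 3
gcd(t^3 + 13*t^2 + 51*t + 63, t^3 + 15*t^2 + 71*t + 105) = t^2 + 10*t + 21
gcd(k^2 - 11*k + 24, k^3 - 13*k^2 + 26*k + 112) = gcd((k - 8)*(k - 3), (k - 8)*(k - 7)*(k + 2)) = k - 8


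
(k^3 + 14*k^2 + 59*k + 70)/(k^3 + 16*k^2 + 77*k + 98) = (k + 5)/(k + 7)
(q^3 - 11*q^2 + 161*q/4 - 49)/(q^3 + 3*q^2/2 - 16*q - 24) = (4*q^2 - 28*q + 49)/(2*(2*q^2 + 11*q + 12))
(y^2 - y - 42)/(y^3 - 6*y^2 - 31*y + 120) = (y^2 - y - 42)/(y^3 - 6*y^2 - 31*y + 120)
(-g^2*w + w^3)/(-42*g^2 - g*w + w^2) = w*(g^2 - w^2)/(42*g^2 + g*w - w^2)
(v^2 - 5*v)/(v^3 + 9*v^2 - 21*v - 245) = v/(v^2 + 14*v + 49)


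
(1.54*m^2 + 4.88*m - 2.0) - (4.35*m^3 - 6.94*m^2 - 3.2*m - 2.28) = -4.35*m^3 + 8.48*m^2 + 8.08*m + 0.28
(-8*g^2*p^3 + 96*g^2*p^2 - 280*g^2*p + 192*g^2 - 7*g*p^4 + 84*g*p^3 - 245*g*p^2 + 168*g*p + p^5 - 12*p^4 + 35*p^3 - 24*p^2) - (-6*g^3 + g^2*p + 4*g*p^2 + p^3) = 6*g^3 - 8*g^2*p^3 + 96*g^2*p^2 - 281*g^2*p + 192*g^2 - 7*g*p^4 + 84*g*p^3 - 249*g*p^2 + 168*g*p + p^5 - 12*p^4 + 34*p^3 - 24*p^2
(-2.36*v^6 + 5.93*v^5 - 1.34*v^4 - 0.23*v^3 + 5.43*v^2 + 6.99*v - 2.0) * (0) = 0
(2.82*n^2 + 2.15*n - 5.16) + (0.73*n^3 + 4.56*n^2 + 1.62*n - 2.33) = 0.73*n^3 + 7.38*n^2 + 3.77*n - 7.49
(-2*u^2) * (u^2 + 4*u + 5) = -2*u^4 - 8*u^3 - 10*u^2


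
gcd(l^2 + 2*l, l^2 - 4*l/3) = l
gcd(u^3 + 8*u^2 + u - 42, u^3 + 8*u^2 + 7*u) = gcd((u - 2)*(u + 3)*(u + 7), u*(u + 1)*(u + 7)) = u + 7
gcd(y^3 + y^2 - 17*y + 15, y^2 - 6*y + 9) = y - 3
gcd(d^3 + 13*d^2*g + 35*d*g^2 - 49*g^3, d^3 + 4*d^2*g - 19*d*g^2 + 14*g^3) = d^2 + 6*d*g - 7*g^2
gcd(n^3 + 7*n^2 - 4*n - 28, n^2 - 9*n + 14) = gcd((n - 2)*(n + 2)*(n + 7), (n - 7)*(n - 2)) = n - 2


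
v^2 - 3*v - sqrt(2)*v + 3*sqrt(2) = (v - 3)*(v - sqrt(2))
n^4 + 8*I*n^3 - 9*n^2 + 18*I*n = n*(n - I)*(n + 3*I)*(n + 6*I)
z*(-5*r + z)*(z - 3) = -5*r*z^2 + 15*r*z + z^3 - 3*z^2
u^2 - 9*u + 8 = (u - 8)*(u - 1)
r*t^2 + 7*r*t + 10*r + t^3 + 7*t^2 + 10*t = (r + t)*(t + 2)*(t + 5)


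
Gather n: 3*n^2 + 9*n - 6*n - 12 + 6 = 3*n^2 + 3*n - 6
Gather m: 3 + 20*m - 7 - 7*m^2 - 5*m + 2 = -7*m^2 + 15*m - 2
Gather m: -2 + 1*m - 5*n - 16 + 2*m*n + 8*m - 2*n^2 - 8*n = m*(2*n + 9) - 2*n^2 - 13*n - 18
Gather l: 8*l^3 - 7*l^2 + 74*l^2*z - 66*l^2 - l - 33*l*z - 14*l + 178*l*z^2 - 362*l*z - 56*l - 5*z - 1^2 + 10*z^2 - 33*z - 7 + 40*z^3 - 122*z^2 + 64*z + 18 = 8*l^3 + l^2*(74*z - 73) + l*(178*z^2 - 395*z - 71) + 40*z^3 - 112*z^2 + 26*z + 10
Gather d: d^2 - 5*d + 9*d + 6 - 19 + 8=d^2 + 4*d - 5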